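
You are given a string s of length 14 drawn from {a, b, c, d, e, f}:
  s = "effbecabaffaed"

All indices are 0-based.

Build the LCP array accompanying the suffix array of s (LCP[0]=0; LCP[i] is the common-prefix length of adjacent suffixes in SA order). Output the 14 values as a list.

sorted suffixes:
  #0 SA[0]=6  'abaffaed'
  #1 SA[1]=11  'aed'
  #2 SA[2]=8  'affaed'
  #3 SA[3]=7  'baffaed'
  #4 SA[4]=3  'becabaffaed'
  #5 SA[5]=5  'cabaffaed'
  #6 SA[6]=13  'd'
  #7 SA[7]=4  'ecabaffaed'
  #8 SA[8]=12  'ed'
  #9 SA[9]=0  'effbecabaffaed'
  #10 SA[10]=10  'faed'
  #11 SA[11]=2  'fbecabaffaed'
  #12 SA[12]=9  'ffaed'
  #13 SA[13]=1  'ffbecabaffaed'

SA = [6, 11, 8, 7, 3, 5, 13, 4, 12, 0, 10, 2, 9, 1]
rank  pair      lcp
   1  s[6:],s[11:]  1  'a'
   2  s[11:],s[8:]  1  'a'
   3  s[8:],s[7:]  0  ''
   4  s[7:],s[3:]  1  'b'
   5  s[3:],s[5:]  0  ''
   6  s[5:],s[13:]  0  ''
   7  s[13:],s[4:]  0  ''
   8  s[4:],s[12:]  1  'e'
   9  s[12:],s[0:]  1  'e'
  10  s[0:],s[10:]  0  ''
  11  s[10:],s[2:]  1  'f'
  12  s[2:],s[9:]  1  'f'
  13  s[9:],s[1:]  2  'ff'

[0, 1, 1, 0, 1, 0, 0, 0, 1, 1, 0, 1, 1, 2]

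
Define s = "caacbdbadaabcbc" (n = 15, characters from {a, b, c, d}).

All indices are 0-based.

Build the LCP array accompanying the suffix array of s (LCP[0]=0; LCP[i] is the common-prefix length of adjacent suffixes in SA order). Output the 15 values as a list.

[0, 2, 1, 1, 1, 0, 1, 2, 1, 0, 1, 1, 2, 0, 1]

rank→(start, suffix):
  0 → (9, 'aabcbc')
  1 → (1, 'aacbdbadaabcbc')
  2 → (10, 'abcbc')
  3 → (2, 'acbdbadaabcbc')
  4 → (7, 'adaabcbc')
  5 → (6, 'badaabcbc')
  6 → (13, 'bc')
  7 → (11, 'bcbc')
  8 → (4, 'bdbadaabcbc')
  9 → (14, 'c')
  10 → (0, 'caacbdbadaabcbc')
  11 → (12, 'cbc')
  12 → (3, 'cbdbadaabcbc')
  13 → (8, 'daabcbc')
  14 → (5, 'dbadaabcbc')

SA = [9, 1, 10, 2, 7, 6, 13, 11, 4, 14, 0, 12, 3, 8, 5]
i: (SA[i-1],SA[i]) lcp shared
  1: (9,1) 2 'aa'
  2: (1,10) 1 'a'
  3: (10,2) 1 'a'
  4: (2,7) 1 'a'
  5: (7,6) 0 ''
  6: (6,13) 1 'b'
  7: (13,11) 2 'bc'
  8: (11,4) 1 'b'
  9: (4,14) 0 ''
  10: (14,0) 1 'c'
  11: (0,12) 1 'c'
  12: (12,3) 2 'cb'
  13: (3,8) 0 ''
  14: (8,5) 1 'd'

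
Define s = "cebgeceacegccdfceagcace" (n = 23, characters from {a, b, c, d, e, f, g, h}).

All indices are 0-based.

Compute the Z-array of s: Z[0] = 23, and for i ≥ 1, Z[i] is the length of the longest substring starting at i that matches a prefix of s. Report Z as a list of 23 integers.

[23, 0, 0, 0, 0, 2, 0, 0, 2, 0, 0, 1, 1, 0, 0, 2, 0, 0, 0, 1, 0, 2, 0]

Z[0]=23
i=1: fresh scan; Z[1]=0
i=2: fresh scan; Z[2]=0
i=3: fresh scan; Z[3]=0
i=4: fresh scan; Z[4]=0
i=5: fresh scan; Z[5]=2 extend→box=[5,7)
i=6: min(r-i=1, Z[1]=0)=0; Z[6]=0
i=7: fresh scan; Z[7]=0
i=8: fresh scan; Z[8]=2 extend→box=[8,10)
i=9: min(r-i=1, Z[1]=0)=0; Z[9]=0
i=10: fresh scan; Z[10]=0
i=11: fresh scan; Z[11]=1 extend→box=[11,12)
i=12: fresh scan; Z[12]=1 extend→box=[12,13)
i=13: fresh scan; Z[13]=0
i=14: fresh scan; Z[14]=0
i=15: fresh scan; Z[15]=2 extend→box=[15,17)
i=16: min(r-i=1, Z[1]=0)=0; Z[16]=0
i=17: fresh scan; Z[17]=0
i=18: fresh scan; Z[18]=0
i=19: fresh scan; Z[19]=1 extend→box=[19,20)
i=20: fresh scan; Z[20]=0
i=21: fresh scan; Z[21]=2 extend→box=[21,23)
i=22: min(r-i=1, Z[1]=0)=0; Z[22]=0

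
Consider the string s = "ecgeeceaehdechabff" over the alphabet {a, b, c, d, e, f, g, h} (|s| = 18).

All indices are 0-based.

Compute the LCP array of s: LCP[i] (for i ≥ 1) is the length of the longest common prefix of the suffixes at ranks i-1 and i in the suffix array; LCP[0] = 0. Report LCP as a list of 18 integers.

[0, 1, 0, 0, 1, 1, 0, 0, 1, 2, 2, 1, 1, 0, 1, 0, 0, 1]

sorted suffixes:
  #0 SA[0]=14  'abff'
  #1 SA[1]=7  'aehdechabff'
  #2 SA[2]=15  'bff'
  #3 SA[3]=5  'ceaehdechabff'
  #4 SA[4]=1  'cgeeceaehdechabff'
  #5 SA[5]=12  'chabff'
  #6 SA[6]=10  'dechabff'
  #7 SA[7]=6  'eaehdechabff'
  #8 SA[8]=4  'eceaehdechabff'
  #9 SA[9]=0  'ecgeeceaehdechabff'
  #10 SA[10]=11  'echabff'
  #11 SA[11]=3  'eeceaehdechabff'
  #12 SA[12]=8  'ehdechabff'
  #13 SA[13]=17  'f'
  #14 SA[14]=16  'ff'
  #15 SA[15]=2  'geeceaehdechabff'
  #16 SA[16]=13  'habff'
  #17 SA[17]=9  'hdechabff'

SA = [14, 7, 15, 5, 1, 12, 10, 6, 4, 0, 11, 3, 8, 17, 16, 2, 13, 9]
[i] adj suffixes → lcp
  [1] 14/7 → 1 ('a')
  [2] 7/15 → 0 ('')
  [3] 15/5 → 0 ('')
  [4] 5/1 → 1 ('c')
  [5] 1/12 → 1 ('c')
  [6] 12/10 → 0 ('')
  [7] 10/6 → 0 ('')
  [8] 6/4 → 1 ('e')
  [9] 4/0 → 2 ('ec')
  [10] 0/11 → 2 ('ec')
  [11] 11/3 → 1 ('e')
  [12] 3/8 → 1 ('e')
  [13] 8/17 → 0 ('')
  [14] 17/16 → 1 ('f')
  [15] 16/2 → 0 ('')
  [16] 2/13 → 0 ('')
  [17] 13/9 → 1 ('h')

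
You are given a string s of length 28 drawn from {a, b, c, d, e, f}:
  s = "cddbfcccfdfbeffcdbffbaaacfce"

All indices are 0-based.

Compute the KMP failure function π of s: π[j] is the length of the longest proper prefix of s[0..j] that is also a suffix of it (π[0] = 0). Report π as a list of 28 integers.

π[0] = 0
j=1 s[j]='d': π[1]=0 (border '')
j=2 s[j]='d': π[2]=0 (border '')
j=3 s[j]='b': π[3]=0 (border '')
j=4 s[j]='f': π[4]=0 (border '')
j=5 s[j]='c': π[5]=1 (border 'c')
j=6 s[j]='c': k: 1→0; π[6]=1 (border 'c')
j=7 s[j]='c': k: 1→0; π[7]=1 (border 'c')
j=8 s[j]='f': k: 1→0; π[8]=0 (border '')
j=9 s[j]='d': π[9]=0 (border '')
j=10 s[j]='f': π[10]=0 (border '')
j=11 s[j]='b': π[11]=0 (border '')
j=12 s[j]='e': π[12]=0 (border '')
j=13 s[j]='f': π[13]=0 (border '')
j=14 s[j]='f': π[14]=0 (border '')
j=15 s[j]='c': π[15]=1 (border 'c')
j=16 s[j]='d': π[16]=2 (border 'cd')
j=17 s[j]='b': k: 2→0; π[17]=0 (border '')
j=18 s[j]='f': π[18]=0 (border '')
j=19 s[j]='f': π[19]=0 (border '')
j=20 s[j]='b': π[20]=0 (border '')
j=21 s[j]='a': π[21]=0 (border '')
j=22 s[j]='a': π[22]=0 (border '')
j=23 s[j]='a': π[23]=0 (border '')
j=24 s[j]='c': π[24]=1 (border 'c')
j=25 s[j]='f': k: 1→0; π[25]=0 (border '')
j=26 s[j]='c': π[26]=1 (border 'c')
j=27 s[j]='e': k: 1→0; π[27]=0 (border '')

[0, 0, 0, 0, 0, 1, 1, 1, 0, 0, 0, 0, 0, 0, 0, 1, 2, 0, 0, 0, 0, 0, 0, 0, 1, 0, 1, 0]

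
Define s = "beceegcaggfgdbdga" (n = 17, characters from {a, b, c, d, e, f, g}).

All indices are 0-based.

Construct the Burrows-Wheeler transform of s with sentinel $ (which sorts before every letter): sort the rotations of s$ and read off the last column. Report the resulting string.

rank  rotation            last
    0  $beceegcaggfgdbdga  a
    1  a$beceegcaggfgdbdg  g
    2  aggfgdbdga$beceegc  c
    3  bdga$beceegcaggfgd  d
    4  beceegcaggfgdbdga$  $
    5  caggfgdbdga$beceeg  g
    6  ceegcaggfgdbdga$be  e
    7  dbdga$beceegcaggfg  g
    8  dga$beceegcaggfgdb  b
    9  eceegcaggfgdbdga$b  b
   10  eegcaggfgdbdga$bec  c
   11  egcaggfgdbdga$bece  e
   12  fgdbdga$beceegcagg  g
   13  ga$beceegcaggfgdbd  d
   14  gcaggfgdbdga$becee  e
   15  gdbdga$beceegcaggf  f
   16  gfgdbdga$beceegcag  g
   17  ggfgdbdga$beceegca  a

agcd$gegbbcegdefga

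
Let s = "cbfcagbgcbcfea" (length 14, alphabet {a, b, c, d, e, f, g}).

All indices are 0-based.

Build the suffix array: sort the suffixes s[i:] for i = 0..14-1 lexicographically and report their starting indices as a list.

sorted suffixes:
  #0 SA[0]=13  'a'
  #1 SA[1]=4  'agbgcbcfea'
  #2 SA[2]=9  'bcfea'
  #3 SA[3]=1  'bfcagbgcbcfea'
  #4 SA[4]=6  'bgcbcfea'
  #5 SA[5]=3  'cagbgcbcfea'
  #6 SA[6]=8  'cbcfea'
  #7 SA[7]=0  'cbfcagbgcbcfea'
  #8 SA[8]=10  'cfea'
  #9 SA[9]=12  'ea'
  #10 SA[10]=2  'fcagbgcbcfea'
  #11 SA[11]=11  'fea'
  #12 SA[12]=5  'gbgcbcfea'
  #13 SA[13]=7  'gcbcfea'

[13, 4, 9, 1, 6, 3, 8, 0, 10, 12, 2, 11, 5, 7]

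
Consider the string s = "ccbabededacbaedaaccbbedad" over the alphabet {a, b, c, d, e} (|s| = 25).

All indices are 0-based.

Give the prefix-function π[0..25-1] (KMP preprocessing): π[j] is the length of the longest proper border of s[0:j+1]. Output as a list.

π[0] = 0
j=1 s[j]='c': π[1]=1 (border 'c')
j=2 s[j]='b': k: 1→0; π[2]=0 (border '')
j=3 s[j]='a': π[3]=0 (border '')
j=4 s[j]='b': π[4]=0 (border '')
j=5 s[j]='e': π[5]=0 (border '')
j=6 s[j]='d': π[6]=0 (border '')
j=7 s[j]='e': π[7]=0 (border '')
j=8 s[j]='d': π[8]=0 (border '')
j=9 s[j]='a': π[9]=0 (border '')
j=10 s[j]='c': π[10]=1 (border 'c')
j=11 s[j]='b': k: 1→0; π[11]=0 (border '')
j=12 s[j]='a': π[12]=0 (border '')
j=13 s[j]='e': π[13]=0 (border '')
j=14 s[j]='d': π[14]=0 (border '')
j=15 s[j]='a': π[15]=0 (border '')
j=16 s[j]='a': π[16]=0 (border '')
j=17 s[j]='c': π[17]=1 (border 'c')
j=18 s[j]='c': π[18]=2 (border 'cc')
j=19 s[j]='b': π[19]=3 (border 'ccb')
j=20 s[j]='b': k: 3→0; π[20]=0 (border '')
j=21 s[j]='e': π[21]=0 (border '')
j=22 s[j]='d': π[22]=0 (border '')
j=23 s[j]='a': π[23]=0 (border '')
j=24 s[j]='d': π[24]=0 (border '')

[0, 1, 0, 0, 0, 0, 0, 0, 0, 0, 1, 0, 0, 0, 0, 0, 0, 1, 2, 3, 0, 0, 0, 0, 0]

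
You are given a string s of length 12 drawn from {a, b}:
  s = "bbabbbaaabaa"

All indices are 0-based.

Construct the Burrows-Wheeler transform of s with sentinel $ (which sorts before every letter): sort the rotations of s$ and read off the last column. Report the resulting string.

rank  rotation       last
    0  $bbabbbaaabaa  a
    1  a$bbabbbaaaba  a
    2  aa$bbabbbaaab  b
    3  aaabaa$bbabbb  b
    4  aabaa$bbabbba  a
    5  abaa$bbabbbaa  a
    6  abbbaaabaa$bb  b
    7  baa$bbabbbaaa  a
    8  baaabaa$bbabb  b
    9  babbbaaabaa$b  b
   10  bbaaabaa$bbab  b
   11  bbabbbaaabaa$  $
   12  bbbaaabaa$bba  a

aabbaababbb$a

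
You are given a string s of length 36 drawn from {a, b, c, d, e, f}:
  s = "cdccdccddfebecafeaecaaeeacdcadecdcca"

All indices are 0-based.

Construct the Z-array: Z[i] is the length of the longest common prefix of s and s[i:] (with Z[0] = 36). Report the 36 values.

[36, 0, 1, 5, 0, 1, 2, 0, 0, 0, 0, 0, 0, 1, 0, 0, 0, 0, 0, 1, 0, 0, 0, 0, 0, 3, 0, 1, 0, 0, 0, 4, 0, 1, 1, 0]

Z[0]=36
i=1: fresh scan; Z[1]=0
i=2: fresh scan; Z[2]=1 scan→box=[2,3)
i=3: fresh scan; Z[3]=5 scan→box=[3,8)
i=4: min(r-i=4, Z[1]=0)=0; Z[4]=0
i=5: min(r-i=3, Z[2]=1)=1; Z[5]=1
i=6: min(r-i=2, Z[3]=5)=2; Z[6]=2
i=7: min(r-i=1, Z[4]=0)=0; Z[7]=0
i=8: fresh scan; Z[8]=0
i=9: fresh scan; Z[9]=0
i=10: fresh scan; Z[10]=0
i=11: fresh scan; Z[11]=0
i=12: fresh scan; Z[12]=0
i=13: fresh scan; Z[13]=1 scan→box=[13,14)
i=14: fresh scan; Z[14]=0
i=15: fresh scan; Z[15]=0
i=16: fresh scan; Z[16]=0
i=17: fresh scan; Z[17]=0
i=18: fresh scan; Z[18]=0
i=19: fresh scan; Z[19]=1 scan→box=[19,20)
i=20: fresh scan; Z[20]=0
i=21: fresh scan; Z[21]=0
i=22: fresh scan; Z[22]=0
i=23: fresh scan; Z[23]=0
i=24: fresh scan; Z[24]=0
i=25: fresh scan; Z[25]=3 scan→box=[25,28)
i=26: min(r-i=2, Z[1]=0)=0; Z[26]=0
i=27: min(r-i=1, Z[2]=1)=1; Z[27]=1
i=28: fresh scan; Z[28]=0
i=29: fresh scan; Z[29]=0
i=30: fresh scan; Z[30]=0
i=31: fresh scan; Z[31]=4 scan→box=[31,35)
i=32: min(r-i=3, Z[1]=0)=0; Z[32]=0
i=33: min(r-i=2, Z[2]=1)=1; Z[33]=1
i=34: min(r-i=1, Z[3]=5)=1; Z[34]=1
i=35: fresh scan; Z[35]=0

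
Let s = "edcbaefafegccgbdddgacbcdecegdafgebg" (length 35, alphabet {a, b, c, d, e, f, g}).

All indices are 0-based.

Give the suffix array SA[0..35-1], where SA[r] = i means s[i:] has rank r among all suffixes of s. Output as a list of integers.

[19, 4, 7, 29, 3, 21, 14, 33, 2, 20, 11, 22, 25, 12, 28, 1, 15, 16, 23, 17, 32, 24, 0, 5, 9, 26, 6, 8, 30, 34, 18, 13, 10, 27, 31]

rank | idx | suffix
   0 |  19 | acbcdecegdafgebg
   1 |   4 | aefafegccgbdddgacbcdecegdafgebg
   2 |   7 | afegccgbdddgacbcdecegdafgebg
   3 |  29 | afgebg
   4 |   3 | baefafegccgbdddgacbcdecegdafgebg
   5 |  21 | bcdecegdafgebg
   6 |  14 | bdddgacbcdecegdafgebg
   7 |  33 | bg
   8 |   2 | cbaefafegccgbdddgacbcdecegdafgebg
   9 |  20 | cbcdecegdafgebg
  10 |  11 | ccgbdddgacbcdecegdafgebg
  11 |  22 | cdecegdafgebg
  12 |  25 | cegdafgebg
  13 |  12 | cgbdddgacbcdecegdafgebg
  14 |  28 | dafgebg
  15 |   1 | dcbaefafegccgbdddgacbcdecegdafgebg
  16 |  15 | dddgacbcdecegdafgebg
  17 |  16 | ddgacbcdecegdafgebg
  18 |  23 | decegdafgebg
  19 |  17 | dgacbcdecegdafgebg
  20 |  32 | ebg
  21 |  24 | ecegdafgebg
  22 |   0 | edcbaefafegccgbdddgacbcdecegdafgebg
  23 |   5 | efafegccgbdddgacbcdecegdafgebg
  24 |   9 | egccgbdddgacbcdecegdafgebg
  25 |  26 | egdafgebg
  26 |   6 | fafegccgbdddgacbcdecegdafgebg
  27 |   8 | fegccgbdddgacbcdecegdafgebg
  28 |  30 | fgebg
  29 |  34 | g
  30 |  18 | gacbcdecegdafgebg
  31 |  13 | gbdddgacbcdecegdafgebg
  32 |  10 | gccgbdddgacbcdecegdafgebg
  33 |  27 | gdafgebg
  34 |  31 | gebg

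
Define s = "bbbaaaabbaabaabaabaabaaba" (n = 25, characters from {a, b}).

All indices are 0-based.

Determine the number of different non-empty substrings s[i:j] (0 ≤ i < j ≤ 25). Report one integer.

199

rank→(start, suffix):
  0 → (24, 'a')
  1 → (3, 'aaaabbaabaabaabaabaaba')
  2 → (4, 'aaabbaabaabaabaabaaba')
  3 → (21, 'aaba')
  4 → (18, 'aabaaba')
  5 → (15, 'aabaabaaba')
  6 → (12, 'aabaabaabaaba')
  7 → (9, 'aabaabaabaabaaba')
  8 → (5, 'aabbaabaabaabaabaaba')
  9 → (22, 'aba')
  10 → (19, 'abaaba')
  11 → (16, 'abaabaaba')
  12 → (13, 'abaabaabaaba')
  13 → (10, 'abaabaabaabaaba')
  14 → (6, 'abbaabaabaabaabaaba')
  15 → (23, 'ba')
  16 → (2, 'baaaabbaabaabaabaabaaba')
  17 → (20, 'baaba')
  18 → (17, 'baabaaba')
  19 → (14, 'baabaabaaba')
  20 → (11, 'baabaabaabaaba')
  21 → (8, 'baabaabaabaabaaba')
  22 → (1, 'bbaaaabbaabaabaabaabaaba')
  23 → (7, 'bbaabaabaabaabaaba')
  24 → (0, 'bbbaaaabbaabaabaabaabaaba')

SA = [24, 3, 4, 21, 18, 15, 12, 9, 5, 22, 19, 16, 13, 10, 6, 23, 2, 20, 17, 14, 11, 8, 1, 7, 0]
[i] adj suffixes → lcp
  [1] 24/3 → 1 ('a')
  [2] 3/4 → 3 ('aaa')
  [3] 4/21 → 2 ('aa')
  [4] 21/18 → 4 ('aaba')
  [5] 18/15 → 7 ('aabaaba')
  [6] 15/12 → 10 ('aabaabaaba')
  [7] 12/9 → 13 ('aabaabaabaaba')
  [8] 9/5 → 3 ('aab')
  [9] 5/22 → 1 ('a')
  [10] 22/19 → 3 ('aba')
  [11] 19/16 → 6 ('abaaba')
  [12] 16/13 → 9 ('abaabaaba')
  [13] 13/10 → 12 ('abaabaabaaba')
  [14] 10/6 → 2 ('ab')
  [15] 6/23 → 0 ('')
  [16] 23/2 → 2 ('ba')
  [17] 2/20 → 3 ('baa')
  [18] 20/17 → 5 ('baaba')
  [19] 17/14 → 8 ('baabaaba')
  [20] 14/11 → 11 ('baabaabaaba')
  [21] 11/8 → 14 ('baabaabaabaaba')
  [22] 8/1 → 1 ('b')
  [23] 1/7 → 4 ('bbaa')
  [24] 7/0 → 2 ('bb')

n(n+1)/2 = 25·26/2 = 325
Σ LCP = 0 + 1 + 3 + 2 + 4 + 7 + 10 + 13 + 3 + 1 + 3 + 6 + 9 + 12 + 2 + 0 + 2 + 3 + 5 + 8 + 11 + 14 + 1 + 4 + 2 = 126
distinct = 325 − 126 = 199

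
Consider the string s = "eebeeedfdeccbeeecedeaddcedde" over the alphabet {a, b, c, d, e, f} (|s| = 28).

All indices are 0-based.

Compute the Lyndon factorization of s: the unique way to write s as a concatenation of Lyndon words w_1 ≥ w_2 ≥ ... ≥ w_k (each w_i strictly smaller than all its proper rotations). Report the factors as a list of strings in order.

["e", "e", "beeedfdecc", "beeecede", "addcedde"]

emit factor 1: 'e' (i=0, period=1)
emit factor 2: 'e' (i=1, period=1)
emit factor 3: 'beeedfdecc' (i=2, period=10)
emit factor 4: 'beeecede' (i=12, period=8)
emit factor 5: 'addcedde' (i=20, period=8)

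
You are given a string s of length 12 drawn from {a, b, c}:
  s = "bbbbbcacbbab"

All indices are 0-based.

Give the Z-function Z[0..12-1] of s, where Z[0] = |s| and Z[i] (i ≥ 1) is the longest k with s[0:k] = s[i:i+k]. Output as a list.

[12, 4, 3, 2, 1, 0, 0, 0, 2, 1, 0, 1]

Z[0]=12
i=1: fresh scan; Z[1]=4 scan→box=[1,5)
i=2: min(r-i=3, Z[1]=4)=3; Z[2]=3
i=3: min(r-i=2, Z[2]=3)=2; Z[3]=2
i=4: min(r-i=1, Z[3]=2)=1; Z[4]=1
i=5: fresh scan; Z[5]=0
i=6: fresh scan; Z[6]=0
i=7: fresh scan; Z[7]=0
i=8: fresh scan; Z[8]=2 scan→box=[8,10)
i=9: min(r-i=1, Z[1]=4)=1; Z[9]=1
i=10: fresh scan; Z[10]=0
i=11: fresh scan; Z[11]=1 scan→box=[11,12)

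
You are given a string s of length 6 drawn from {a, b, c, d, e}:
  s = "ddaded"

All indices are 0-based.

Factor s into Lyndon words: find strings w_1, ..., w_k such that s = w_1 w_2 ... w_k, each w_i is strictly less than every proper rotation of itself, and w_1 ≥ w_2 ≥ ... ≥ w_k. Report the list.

["d", "d", "aded"]

emit factor 1: 'd' (i=0, period=1)
emit factor 2: 'd' (i=1, period=1)
emit factor 3: 'aded' (i=2, period=4)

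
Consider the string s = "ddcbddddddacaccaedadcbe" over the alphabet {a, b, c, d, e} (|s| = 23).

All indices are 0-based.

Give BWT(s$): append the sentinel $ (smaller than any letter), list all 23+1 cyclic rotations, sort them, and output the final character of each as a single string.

edcdcccacddadedad$dddbba

rank  rotation                  last
    0  $ddcbddddddacaccaedadcbe  e
    1  acaccaedadcbe$ddcbdddddd  d
    2  accaedadcbe$ddcbddddddac  c
    3  adcbe$ddcbddddddacaccaed  d
    4  aedadcbe$ddcbddddddacacc  c
    5  bddddddacaccaedadcbe$ddc  c
    6  be$ddcbddddddacaccaedadc  c
    7  caccaedadcbe$ddcbdddddda  a
    8  caedadcbe$ddcbddddddacac  c
    9  cbddddddacaccaedadcbe$dd  d
   10  cbe$ddcbddddddacaccaedad  d
   11  ccaedadcbe$ddcbddddddaca  a
   12  dacaccaedadcbe$ddcbddddd  d
   13  dadcbe$ddcbddddddacaccae  e
   14  dcbddddddacaccaedadcbe$d  d
   15  dcbe$ddcbddddddacaccaeda  a
   16  ddacaccaedadcbe$ddcbdddd  d
   17  ddcbddddddacaccaedadcbe$  $
   18  dddacaccaedadcbe$ddcbddd  d
   19  ddddacaccaedadcbe$ddcbdd  d
   20  dddddacaccaedadcbe$ddcbd  d
   21  ddddddacaccaedadcbe$ddcb  b
   22  e$ddcbddddddacaccaedadcb  b
   23  edadcbe$ddcbddddddacacca  a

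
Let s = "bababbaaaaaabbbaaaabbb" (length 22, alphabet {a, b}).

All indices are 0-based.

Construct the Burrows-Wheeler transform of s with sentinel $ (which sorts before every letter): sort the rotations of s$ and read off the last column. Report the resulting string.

bbabaaaaabbaabbb$ababaa

rank  rotation                 last
    0  $bababbaaaaaabbbaaaabbb  b
    1  aaaaaabbbaaaabbb$bababb  b
    2  aaaaabbbaaaabbb$bababba  a
    3  aaaabbb$bababbaaaaaabbb  b
    4  aaaabbbaaaabbb$bababbaa  a
    5  aaabbb$bababbaaaaaabbba  a
    6  aaabbbaaaabbb$bababbaaa  a
    7  aabbb$bababbaaaaaabbbaa  a
    8  aabbbaaaabbb$bababbaaaa  a
    9  ababbaaaaaabbbaaaabbb$b  b
   10  abbaaaaaabbbaaaabbb$bab  b
   11  abbb$bababbaaaaaabbbaaa  a
   12  abbbaaaabbb$bababbaaaaa  a
   13  b$bababbaaaaaabbbaaaabb  b
   14  baaaaaabbbaaaabbb$babab  b
   15  baaaabbb$bababbaaaaaabb  b
   16  bababbaaaaaabbbaaaabbb$  $
   17  babbaaaaaabbbaaaabbb$ba  a
   18  bb$bababbaaaaaabbbaaaab  b
   19  bbaaaaaabbbaaaabbb$baba  a
   20  bbaaaabbb$bababbaaaaaab  b
   21  bbb$bababbaaaaaabbbaaaa  a
   22  bbbaaaabbb$bababbaaaaaa  a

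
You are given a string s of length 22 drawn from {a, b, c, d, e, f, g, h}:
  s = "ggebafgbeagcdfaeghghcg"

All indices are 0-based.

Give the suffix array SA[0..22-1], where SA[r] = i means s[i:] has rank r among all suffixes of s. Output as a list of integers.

rank→(start, suffix):
  0 → (14, 'aeghghcg')
  1 → (4, 'afgbeagcdfaeghghcg')
  2 → (9, 'agcdfaeghghcg')
  3 → (3, 'bafgbeagcdfaeghghcg')
  4 → (7, 'beagcdfaeghghcg')
  5 → (11, 'cdfaeghghcg')
  6 → (20, 'cg')
  7 → (12, 'dfaeghghcg')
  8 → (8, 'eagcdfaeghghcg')
  9 → (2, 'ebafgbeagcdfaeghghcg')
  10 → (15, 'eghghcg')
  11 → (13, 'faeghghcg')
  12 → (5, 'fgbeagcdfaeghghcg')
  13 → (21, 'g')
  14 → (6, 'gbeagcdfaeghghcg')
  15 → (10, 'gcdfaeghghcg')
  16 → (1, 'gebafgbeagcdfaeghghcg')
  17 → (0, 'ggebafgbeagcdfaeghghcg')
  18 → (18, 'ghcg')
  19 → (16, 'ghghcg')
  20 → (19, 'hcg')
  21 → (17, 'hghcg')

[14, 4, 9, 3, 7, 11, 20, 12, 8, 2, 15, 13, 5, 21, 6, 10, 1, 0, 18, 16, 19, 17]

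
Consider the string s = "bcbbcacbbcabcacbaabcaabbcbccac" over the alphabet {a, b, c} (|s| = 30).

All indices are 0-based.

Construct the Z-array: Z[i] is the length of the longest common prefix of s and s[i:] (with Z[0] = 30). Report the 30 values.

[30, 0, 1, 2, 0, 0, 0, 1, 2, 0, 0, 2, 0, 0, 0, 1, 0, 0, 2, 0, 0, 0, 1, 3, 0, 2, 0, 0, 0, 0]

Z[0]=30
i=1: i≥r, start 0; Z[1]=0
i=2: i≥r, start 0; Z[2]=1 extend→box=[2,3)
i=3: i≥r, start 0; Z[3]=2 extend→box=[3,5)
i=4: min(r-i=1, Z[1]=0)=0; Z[4]=0
i=5: i≥r, start 0; Z[5]=0
i=6: i≥r, start 0; Z[6]=0
i=7: i≥r, start 0; Z[7]=1 extend→box=[7,8)
i=8: i≥r, start 0; Z[8]=2 extend→box=[8,10)
i=9: min(r-i=1, Z[1]=0)=0; Z[9]=0
i=10: i≥r, start 0; Z[10]=0
i=11: i≥r, start 0; Z[11]=2 extend→box=[11,13)
i=12: min(r-i=1, Z[1]=0)=0; Z[12]=0
i=13: i≥r, start 0; Z[13]=0
i=14: i≥r, start 0; Z[14]=0
i=15: i≥r, start 0; Z[15]=1 extend→box=[15,16)
i=16: i≥r, start 0; Z[16]=0
i=17: i≥r, start 0; Z[17]=0
i=18: i≥r, start 0; Z[18]=2 extend→box=[18,20)
i=19: min(r-i=1, Z[1]=0)=0; Z[19]=0
i=20: i≥r, start 0; Z[20]=0
i=21: i≥r, start 0; Z[21]=0
i=22: i≥r, start 0; Z[22]=1 extend→box=[22,23)
i=23: i≥r, start 0; Z[23]=3 extend→box=[23,26)
i=24: min(r-i=2, Z[1]=0)=0; Z[24]=0
i=25: min(r-i=1, Z[2]=1)=1; Z[25]=2 extend→box=[25,27)
i=26: min(r-i=1, Z[1]=0)=0; Z[26]=0
i=27: i≥r, start 0; Z[27]=0
i=28: i≥r, start 0; Z[28]=0
i=29: i≥r, start 0; Z[29]=0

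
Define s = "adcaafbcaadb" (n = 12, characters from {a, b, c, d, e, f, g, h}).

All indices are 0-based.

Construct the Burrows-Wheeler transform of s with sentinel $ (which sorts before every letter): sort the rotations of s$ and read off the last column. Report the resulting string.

rank  rotation       last
    0  $adcaafbcaadb  b
    1  aadb$adcaafbc  c
    2  aafbcaadb$adc  c
    3  adb$adcaafbca  a
    4  adcaafbcaadb$  $
    5  afbcaadb$adca  a
    6  b$adcaafbcaad  d
    7  bcaadb$adcaaf  f
    8  caadb$adcaafb  b
    9  caafbcaadb$ad  d
   10  db$adcaafbcaa  a
   11  dcaafbcaadb$a  a
   12  fbcaadb$adcaa  a

bcca$adfbdaaa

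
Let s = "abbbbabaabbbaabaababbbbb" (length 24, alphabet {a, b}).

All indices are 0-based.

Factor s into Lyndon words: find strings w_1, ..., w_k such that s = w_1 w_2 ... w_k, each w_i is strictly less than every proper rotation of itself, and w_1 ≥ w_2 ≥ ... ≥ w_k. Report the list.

emit factor 1: 'abbbb' (i=0, period=5)
emit factor 2: 'ab' (i=5, period=2)
emit factor 3: 'aabbb' (i=7, period=5)
emit factor 4: 'aabaababbbbb' (i=12, period=12)

["abbbb", "ab", "aabbb", "aabaababbbbb"]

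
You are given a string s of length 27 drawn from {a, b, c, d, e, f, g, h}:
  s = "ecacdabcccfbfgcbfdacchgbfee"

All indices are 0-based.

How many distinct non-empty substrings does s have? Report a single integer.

353

sorted suffixes:
  #0 SA[0]=5  'abcccfbfgcbfdacchgbfee'
  #1 SA[1]=18  'acchgbfee'
  #2 SA[2]=2  'acdabcccfbfgcbfdacchgbfee'
  #3 SA[3]=6  'bcccfbfgcbfdacchgbfee'
  #4 SA[4]=15  'bfdacchgbfee'
  #5 SA[5]=23  'bfee'
  #6 SA[6]=11  'bfgcbfdacchgbfee'
  #7 SA[7]=1  'cacdabcccfbfgcbfdacchgbfee'
  #8 SA[8]=14  'cbfdacchgbfee'
  #9 SA[9]=7  'cccfbfgcbfdacchgbfee'
  #10 SA[10]=8  'ccfbfgcbfdacchgbfee'
  #11 SA[11]=19  'cchgbfee'
  #12 SA[12]=3  'cdabcccfbfgcbfdacchgbfee'
  #13 SA[13]=9  'cfbfgcbfdacchgbfee'
  #14 SA[14]=20  'chgbfee'
  #15 SA[15]=4  'dabcccfbfgcbfdacchgbfee'
  #16 SA[16]=17  'dacchgbfee'
  #17 SA[17]=26  'e'
  #18 SA[18]=0  'ecacdabcccfbfgcbfdacchgbfee'
  #19 SA[19]=25  'ee'
  #20 SA[20]=10  'fbfgcbfdacchgbfee'
  #21 SA[21]=16  'fdacchgbfee'
  #22 SA[22]=24  'fee'
  #23 SA[23]=12  'fgcbfdacchgbfee'
  #24 SA[24]=22  'gbfee'
  #25 SA[25]=13  'gcbfdacchgbfee'
  #26 SA[26]=21  'hgbfee'

SA = [5, 18, 2, 6, 15, 23, 11, 1, 14, 7, 8, 19, 3, 9, 20, 4, 17, 26, 0, 25, 10, 16, 24, 12, 22, 13, 21]
[i] adj suffixes → lcp
  [1] 5/18 → 1 ('a')
  [2] 18/2 → 2 ('ac')
  [3] 2/6 → 0 ('')
  [4] 6/15 → 1 ('b')
  [5] 15/23 → 2 ('bf')
  [6] 23/11 → 2 ('bf')
  [7] 11/1 → 0 ('')
  [8] 1/14 → 1 ('c')
  [9] 14/7 → 1 ('c')
  [10] 7/8 → 2 ('cc')
  [11] 8/19 → 2 ('cc')
  [12] 19/3 → 1 ('c')
  [13] 3/9 → 1 ('c')
  [14] 9/20 → 1 ('c')
  [15] 20/4 → 0 ('')
  [16] 4/17 → 2 ('da')
  [17] 17/26 → 0 ('')
  [18] 26/0 → 1 ('e')
  [19] 0/25 → 1 ('e')
  [20] 25/10 → 0 ('')
  [21] 10/16 → 1 ('f')
  [22] 16/24 → 1 ('f')
  [23] 24/12 → 1 ('f')
  [24] 12/22 → 0 ('')
  [25] 22/13 → 1 ('g')
  [26] 13/21 → 0 ('')

n(n+1)/2 = 27·28/2 = 378
Σ LCP = 0 + 1 + 2 + 0 + 1 + 2 + 2 + 0 + 1 + 1 + 2 + 2 + 1 + 1 + 1 + 0 + 2 + 0 + 1 + 1 + 0 + 1 + 1 + 1 + 0 + 1 + 0 = 25
distinct = 378 − 25 = 353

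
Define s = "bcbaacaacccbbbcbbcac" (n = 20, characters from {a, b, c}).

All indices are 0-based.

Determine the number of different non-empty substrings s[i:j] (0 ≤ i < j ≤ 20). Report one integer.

rank | idx | suffix
   0 |   3 | aacaacccbbbcbbcac
   1 |   6 | aacccbbbcbbcac
   2 |  18 | ac
   3 |   4 | acaacccbbbcbbcac
   4 |   7 | acccbbbcbbcac
   5 |   2 | baacaacccbbbcbbcac
   6 |  11 | bbbcbbcac
   7 |  15 | bbcac
   8 |  12 | bbcbbcac
   9 |  16 | bcac
  10 |   0 | bcbaacaacccbbbcbbcac
  11 |  13 | bcbbcac
  12 |  19 | c
  13 |   5 | caacccbbbcbbcac
  14 |  17 | cac
  15 |   1 | cbaacaacccbbbcbbcac
  16 |  10 | cbbbcbbcac
  17 |  14 | cbbcac
  18 |   9 | ccbbbcbbcac
  19 |   8 | cccbbbcbbcac

SA = [3, 6, 18, 4, 7, 2, 11, 15, 12, 16, 0, 13, 19, 5, 17, 1, 10, 14, 9, 8]
[i] adj suffixes → lcp
  [1] 3/6 → 3 ('aac')
  [2] 6/18 → 1 ('a')
  [3] 18/4 → 2 ('ac')
  [4] 4/7 → 2 ('ac')
  [5] 7/2 → 0 ('')
  [6] 2/11 → 1 ('b')
  [7] 11/15 → 2 ('bb')
  [8] 15/12 → 3 ('bbc')
  [9] 12/16 → 1 ('b')
  [10] 16/0 → 2 ('bc')
  [11] 0/13 → 3 ('bcb')
  [12] 13/19 → 0 ('')
  [13] 19/5 → 1 ('c')
  [14] 5/17 → 2 ('ca')
  [15] 17/1 → 1 ('c')
  [16] 1/10 → 2 ('cb')
  [17] 10/14 → 3 ('cbb')
  [18] 14/9 → 1 ('c')
  [19] 9/8 → 2 ('cc')

n(n+1)/2 = 20·21/2 = 210
Σ LCP = 0 + 3 + 1 + 2 + 2 + 0 + 1 + 2 + 3 + 1 + 2 + 3 + 0 + 1 + 2 + 1 + 2 + 3 + 1 + 2 = 32
distinct = 210 − 32 = 178

178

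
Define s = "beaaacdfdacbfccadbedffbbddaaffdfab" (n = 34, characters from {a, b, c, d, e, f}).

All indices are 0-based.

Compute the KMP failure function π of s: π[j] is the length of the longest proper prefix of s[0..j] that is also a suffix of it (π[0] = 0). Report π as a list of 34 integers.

[0, 0, 0, 0, 0, 0, 0, 0, 0, 0, 0, 1, 0, 0, 0, 0, 0, 1, 2, 0, 0, 0, 1, 1, 0, 0, 0, 0, 0, 0, 0, 0, 0, 1]

π[0] = 0
j=1 s[j]='e': π[1]=0 (border '')
j=2 s[j]='a': π[2]=0 (border '')
j=3 s[j]='a': π[3]=0 (border '')
j=4 s[j]='a': π[4]=0 (border '')
j=5 s[j]='c': π[5]=0 (border '')
j=6 s[j]='d': π[6]=0 (border '')
j=7 s[j]='f': π[7]=0 (border '')
j=8 s[j]='d': π[8]=0 (border '')
j=9 s[j]='a': π[9]=0 (border '')
j=10 s[j]='c': π[10]=0 (border '')
j=11 s[j]='b': π[11]=1 (border 'b')
j=12 s[j]='f': k: 1→0; π[12]=0 (border '')
j=13 s[j]='c': π[13]=0 (border '')
j=14 s[j]='c': π[14]=0 (border '')
j=15 s[j]='a': π[15]=0 (border '')
j=16 s[j]='d': π[16]=0 (border '')
j=17 s[j]='b': π[17]=1 (border 'b')
j=18 s[j]='e': π[18]=2 (border 'be')
j=19 s[j]='d': k: 2→0; π[19]=0 (border '')
j=20 s[j]='f': π[20]=0 (border '')
j=21 s[j]='f': π[21]=0 (border '')
j=22 s[j]='b': π[22]=1 (border 'b')
j=23 s[j]='b': k: 1→0; π[23]=1 (border 'b')
j=24 s[j]='d': k: 1→0; π[24]=0 (border '')
j=25 s[j]='d': π[25]=0 (border '')
j=26 s[j]='a': π[26]=0 (border '')
j=27 s[j]='a': π[27]=0 (border '')
j=28 s[j]='f': π[28]=0 (border '')
j=29 s[j]='f': π[29]=0 (border '')
j=30 s[j]='d': π[30]=0 (border '')
j=31 s[j]='f': π[31]=0 (border '')
j=32 s[j]='a': π[32]=0 (border '')
j=33 s[j]='b': π[33]=1 (border 'b')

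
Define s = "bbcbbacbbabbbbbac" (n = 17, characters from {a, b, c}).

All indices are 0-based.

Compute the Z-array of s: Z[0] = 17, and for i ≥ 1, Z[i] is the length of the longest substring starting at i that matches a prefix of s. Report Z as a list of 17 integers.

[17, 1, 0, 2, 1, 0, 0, 2, 1, 0, 2, 2, 2, 2, 1, 0, 0]

Z[0]=17
i=1: outside box; Z[1]=1 scan→box=[1,2)
i=2: outside box; Z[2]=0
i=3: outside box; Z[3]=2 scan→box=[3,5)
i=4: min(r-i=1, Z[1]=1)=1; Z[4]=1
i=5: outside box; Z[5]=0
i=6: outside box; Z[6]=0
i=7: outside box; Z[7]=2 scan→box=[7,9)
i=8: min(r-i=1, Z[1]=1)=1; Z[8]=1
i=9: outside box; Z[9]=0
i=10: outside box; Z[10]=2 scan→box=[10,12)
i=11: min(r-i=1, Z[1]=1)=1; Z[11]=2 scan→box=[11,13)
i=12: min(r-i=1, Z[1]=1)=1; Z[12]=2 scan→box=[12,14)
i=13: min(r-i=1, Z[1]=1)=1; Z[13]=2 scan→box=[13,15)
i=14: min(r-i=1, Z[1]=1)=1; Z[14]=1
i=15: outside box; Z[15]=0
i=16: outside box; Z[16]=0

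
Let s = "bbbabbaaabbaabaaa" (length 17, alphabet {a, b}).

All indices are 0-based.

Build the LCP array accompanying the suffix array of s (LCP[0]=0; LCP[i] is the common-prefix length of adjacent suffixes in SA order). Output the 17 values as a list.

rank | idx | suffix
   0 |  16 | a
   1 |  15 | aa
   2 |  14 | aaa
   3 |   6 | aaabbaabaaa
   4 |  11 | aabaaa
   5 |   7 | aabbaabaaa
   6 |  12 | abaaa
   7 |   3 | abbaaabbaabaaa
   8 |   8 | abbaabaaa
   9 |  13 | baaa
  10 |   5 | baaabbaabaaa
  11 |  10 | baabaaa
  12 |   2 | babbaaabbaabaaa
  13 |   4 | bbaaabbaabaaa
  14 |   9 | bbaabaaa
  15 |   1 | bbabbaaabbaabaaa
  16 |   0 | bbbabbaaabbaabaaa

SA = [16, 15, 14, 6, 11, 7, 12, 3, 8, 13, 5, 10, 2, 4, 9, 1, 0]
[i] adj suffixes → lcp
  [1] 16/15 → 1 ('a')
  [2] 15/14 → 2 ('aa')
  [3] 14/6 → 3 ('aaa')
  [4] 6/11 → 2 ('aa')
  [5] 11/7 → 3 ('aab')
  [6] 7/12 → 1 ('a')
  [7] 12/3 → 2 ('ab')
  [8] 3/8 → 5 ('abbaa')
  [9] 8/13 → 0 ('')
  [10] 13/5 → 4 ('baaa')
  [11] 5/10 → 3 ('baa')
  [12] 10/2 → 2 ('ba')
  [13] 2/4 → 1 ('b')
  [14] 4/9 → 4 ('bbaa')
  [15] 9/1 → 3 ('bba')
  [16] 1/0 → 2 ('bb')

[0, 1, 2, 3, 2, 3, 1, 2, 5, 0, 4, 3, 2, 1, 4, 3, 2]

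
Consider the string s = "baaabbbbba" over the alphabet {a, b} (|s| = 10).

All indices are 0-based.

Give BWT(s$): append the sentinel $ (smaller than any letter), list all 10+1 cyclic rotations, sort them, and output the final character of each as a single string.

rank  rotation     last
    0  $baaabbbbba  a
    1  a$baaabbbbb  b
    2  aaabbbbba$b  b
    3  aabbbbba$ba  a
    4  abbbbba$baa  a
    5  ba$baaabbbb  b
    6  baaabbbbba$  $
    7  bba$baaabbb  b
    8  bbba$baaabb  b
    9  bbbba$baaab  b
   10  bbbbba$baaa  a

abbaab$bbba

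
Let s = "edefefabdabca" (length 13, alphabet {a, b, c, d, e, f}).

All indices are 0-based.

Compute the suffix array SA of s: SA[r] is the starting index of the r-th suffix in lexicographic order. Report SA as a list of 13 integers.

sorted suffixes:
  #0 SA[0]=12  'a'
  #1 SA[1]=9  'abca'
  #2 SA[2]=6  'abdabca'
  #3 SA[3]=10  'bca'
  #4 SA[4]=7  'bdabca'
  #5 SA[5]=11  'ca'
  #6 SA[6]=8  'dabca'
  #7 SA[7]=1  'defefabdabca'
  #8 SA[8]=0  'edefefabdabca'
  #9 SA[9]=4  'efabdabca'
  #10 SA[10]=2  'efefabdabca'
  #11 SA[11]=5  'fabdabca'
  #12 SA[12]=3  'fefabdabca'

[12, 9, 6, 10, 7, 11, 8, 1, 0, 4, 2, 5, 3]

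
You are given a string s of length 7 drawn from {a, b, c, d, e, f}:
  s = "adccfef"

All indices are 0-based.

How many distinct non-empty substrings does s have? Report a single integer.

26

rank→(start, suffix):
  0 → (0, 'adccfef')
  1 → (2, 'ccfef')
  2 → (3, 'cfef')
  3 → (1, 'dccfef')
  4 → (5, 'ef')
  5 → (6, 'f')
  6 → (4, 'fef')

SA = [0, 2, 3, 1, 5, 6, 4]
rank  pair      lcp
   1  s[0:],s[2:]  0  ''
   2  s[2:],s[3:]  1  'c'
   3  s[3:],s[1:]  0  ''
   4  s[1:],s[5:]  0  ''
   5  s[5:],s[6:]  0  ''
   6  s[6:],s[4:]  1  'f'

n(n+1)/2 = 7·8/2 = 28
Σ LCP = 0 + 0 + 1 + 0 + 0 + 0 + 1 = 2
distinct = 28 − 2 = 26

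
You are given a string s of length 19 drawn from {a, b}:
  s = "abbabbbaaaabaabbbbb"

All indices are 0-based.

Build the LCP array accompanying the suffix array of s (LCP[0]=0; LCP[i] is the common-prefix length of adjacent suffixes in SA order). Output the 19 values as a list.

[0, 3, 2, 3, 1, 2, 3, 4, 0, 1, 3, 2, 1, 2, 3, 2, 3, 3, 4]

sorted suffixes:
  #0 SA[0]=7  'aaaabaabbbbb'
  #1 SA[1]=8  'aaabaabbbbb'
  #2 SA[2]=9  'aabaabbbbb'
  #3 SA[3]=12  'aabbbbb'
  #4 SA[4]=10  'abaabbbbb'
  #5 SA[5]=0  'abbabbbaaaabaabbbbb'
  #6 SA[6]=3  'abbbaaaabaabbbbb'
  #7 SA[7]=13  'abbbbb'
  #8 SA[8]=18  'b'
  #9 SA[9]=6  'baaaabaabbbbb'
  #10 SA[10]=11  'baabbbbb'
  #11 SA[11]=2  'babbbaaaabaabbbbb'
  #12 SA[12]=17  'bb'
  #13 SA[13]=5  'bbaaaabaabbbbb'
  #14 SA[14]=1  'bbabbbaaaabaabbbbb'
  #15 SA[15]=16  'bbb'
  #16 SA[16]=4  'bbbaaaabaabbbbb'
  #17 SA[17]=15  'bbbb'
  #18 SA[18]=14  'bbbbb'

SA = [7, 8, 9, 12, 10, 0, 3, 13, 18, 6, 11, 2, 17, 5, 1, 16, 4, 15, 14]
rank  pair      lcp
   1  s[7:],s[8:]  3  'aaa'
   2  s[8:],s[9:]  2  'aa'
   3  s[9:],s[12:]  3  'aab'
   4  s[12:],s[10:]  1  'a'
   5  s[10:],s[0:]  2  'ab'
   6  s[0:],s[3:]  3  'abb'
   7  s[3:],s[13:]  4  'abbb'
   8  s[13:],s[18:]  0  ''
   9  s[18:],s[6:]  1  'b'
  10  s[6:],s[11:]  3  'baa'
  11  s[11:],s[2:]  2  'ba'
  12  s[2:],s[17:]  1  'b'
  13  s[17:],s[5:]  2  'bb'
  14  s[5:],s[1:]  3  'bba'
  15  s[1:],s[16:]  2  'bb'
  16  s[16:],s[4:]  3  'bbb'
  17  s[4:],s[15:]  3  'bbb'
  18  s[15:],s[14:]  4  'bbbb'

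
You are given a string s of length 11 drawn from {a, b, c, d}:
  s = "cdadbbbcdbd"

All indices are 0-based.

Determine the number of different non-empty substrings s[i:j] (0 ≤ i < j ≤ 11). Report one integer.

rank→(start, suffix):
  0 → (2, 'adbbbcdbd')
  1 → (4, 'bbbcdbd')
  2 → (5, 'bbcdbd')
  3 → (6, 'bcdbd')
  4 → (9, 'bd')
  5 → (0, 'cdadbbbcdbd')
  6 → (7, 'cdbd')
  7 → (10, 'd')
  8 → (1, 'dadbbbcdbd')
  9 → (3, 'dbbbcdbd')
  10 → (8, 'dbd')

SA = [2, 4, 5, 6, 9, 0, 7, 10, 1, 3, 8]
[i] adj suffixes → lcp
  [1] 2/4 → 0 ('')
  [2] 4/5 → 2 ('bb')
  [3] 5/6 → 1 ('b')
  [4] 6/9 → 1 ('b')
  [5] 9/0 → 0 ('')
  [6] 0/7 → 2 ('cd')
  [7] 7/10 → 0 ('')
  [8] 10/1 → 1 ('d')
  [9] 1/3 → 1 ('d')
  [10] 3/8 → 2 ('db')

n(n+1)/2 = 11·12/2 = 66
Σ LCP = 0 + 0 + 2 + 1 + 1 + 0 + 2 + 0 + 1 + 1 + 2 = 10
distinct = 66 − 10 = 56

56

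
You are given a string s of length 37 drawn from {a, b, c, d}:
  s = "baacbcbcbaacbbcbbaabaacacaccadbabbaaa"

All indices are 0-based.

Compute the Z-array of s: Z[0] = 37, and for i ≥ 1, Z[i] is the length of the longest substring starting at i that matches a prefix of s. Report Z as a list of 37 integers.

[37, 0, 0, 0, 1, 0, 1, 0, 5, 0, 0, 0, 1, 1, 0, 1, 3, 0, 0, 4, 0, 0, 0, 0, 0, 0, 0, 0, 0, 0, 2, 0, 1, 3, 0, 0, 0]

Z[0]=37
i=1: fresh scan; Z[1]=0
i=2: fresh scan; Z[2]=0
i=3: fresh scan; Z[3]=0
i=4: fresh scan; Z[4]=1 scan→box=[4,5)
i=5: fresh scan; Z[5]=0
i=6: fresh scan; Z[6]=1 scan→box=[6,7)
i=7: fresh scan; Z[7]=0
i=8: fresh scan; Z[8]=5 scan→box=[8,13)
i=9: min(r-i=4, Z[1]=0)=0; Z[9]=0
i=10: min(r-i=3, Z[2]=0)=0; Z[10]=0
i=11: min(r-i=2, Z[3]=0)=0; Z[11]=0
i=12: min(r-i=1, Z[4]=1)=1; Z[12]=1
i=13: fresh scan; Z[13]=1 scan→box=[13,14)
i=14: fresh scan; Z[14]=0
i=15: fresh scan; Z[15]=1 scan→box=[15,16)
i=16: fresh scan; Z[16]=3 scan→box=[16,19)
i=17: min(r-i=2, Z[1]=0)=0; Z[17]=0
i=18: min(r-i=1, Z[2]=0)=0; Z[18]=0
i=19: fresh scan; Z[19]=4 scan→box=[19,23)
i=20: min(r-i=3, Z[1]=0)=0; Z[20]=0
i=21: min(r-i=2, Z[2]=0)=0; Z[21]=0
i=22: min(r-i=1, Z[3]=0)=0; Z[22]=0
i=23: fresh scan; Z[23]=0
i=24: fresh scan; Z[24]=0
i=25: fresh scan; Z[25]=0
i=26: fresh scan; Z[26]=0
i=27: fresh scan; Z[27]=0
i=28: fresh scan; Z[28]=0
i=29: fresh scan; Z[29]=0
i=30: fresh scan; Z[30]=2 scan→box=[30,32)
i=31: min(r-i=1, Z[1]=0)=0; Z[31]=0
i=32: fresh scan; Z[32]=1 scan→box=[32,33)
i=33: fresh scan; Z[33]=3 scan→box=[33,36)
i=34: min(r-i=2, Z[1]=0)=0; Z[34]=0
i=35: min(r-i=1, Z[2]=0)=0; Z[35]=0
i=36: fresh scan; Z[36]=0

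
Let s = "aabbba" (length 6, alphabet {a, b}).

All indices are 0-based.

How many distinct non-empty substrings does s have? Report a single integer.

rank→(start, suffix):
  0 → (5, 'a')
  1 → (0, 'aabbba')
  2 → (1, 'abbba')
  3 → (4, 'ba')
  4 → (3, 'bba')
  5 → (2, 'bbba')

SA = [5, 0, 1, 4, 3, 2]
i: (SA[i-1],SA[i]) lcp shared
  1: (5,0) 1 'a'
  2: (0,1) 1 'a'
  3: (1,4) 0 ''
  4: (4,3) 1 'b'
  5: (3,2) 2 'bb'

n(n+1)/2 = 6·7/2 = 21
Σ LCP = 0 + 1 + 1 + 0 + 1 + 2 = 5
distinct = 21 − 5 = 16

16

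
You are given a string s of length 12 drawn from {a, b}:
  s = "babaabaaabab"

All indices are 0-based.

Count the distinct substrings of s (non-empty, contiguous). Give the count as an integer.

53

rank | idx | suffix
   0 |   6 | aaabab
   1 |   3 | aabaaabab
   2 |   7 | aabab
   3 |  10 | ab
   4 |   4 | abaaabab
   5 |   1 | abaabaaabab
   6 |   8 | abab
   7 |  11 | b
   8 |   5 | baaabab
   9 |   2 | baabaaabab
  10 |   9 | bab
  11 |   0 | babaabaaabab

SA = [6, 3, 7, 10, 4, 1, 8, 11, 5, 2, 9, 0]
[i] adj suffixes → lcp
  [1] 6/3 → 2 ('aa')
  [2] 3/7 → 4 ('aaba')
  [3] 7/10 → 1 ('a')
  [4] 10/4 → 2 ('ab')
  [5] 4/1 → 4 ('abaa')
  [6] 1/8 → 3 ('aba')
  [7] 8/11 → 0 ('')
  [8] 11/5 → 1 ('b')
  [9] 5/2 → 3 ('baa')
  [10] 2/9 → 2 ('ba')
  [11] 9/0 → 3 ('bab')

n(n+1)/2 = 12·13/2 = 78
Σ LCP = 0 + 2 + 4 + 1 + 2 + 4 + 3 + 0 + 1 + 3 + 2 + 3 = 25
distinct = 78 − 25 = 53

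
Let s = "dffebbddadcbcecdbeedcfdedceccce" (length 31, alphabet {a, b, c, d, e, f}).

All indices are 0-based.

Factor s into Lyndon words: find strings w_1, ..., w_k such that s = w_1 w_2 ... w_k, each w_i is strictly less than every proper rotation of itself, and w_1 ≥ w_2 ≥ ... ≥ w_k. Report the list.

["dffe", "bbdd", "adcbcecdbeedcfdedceccce"]

emit factor 1: 'dffe' (i=0, period=4)
emit factor 2: 'bbdd' (i=4, period=4)
emit factor 3: 'adcbcecdbeedcfdedceccce' (i=8, period=23)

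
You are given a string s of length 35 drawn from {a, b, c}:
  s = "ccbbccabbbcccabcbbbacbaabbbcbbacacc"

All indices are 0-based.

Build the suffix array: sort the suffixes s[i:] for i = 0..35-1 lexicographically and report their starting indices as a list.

[22, 23, 6, 13, 30, 19, 32, 21, 29, 18, 28, 17, 16, 24, 7, 25, 2, 8, 26, 14, 3, 9, 34, 5, 12, 31, 20, 27, 15, 1, 33, 4, 11, 0, 10]

rank | idx | suffix
   0 |  22 | aabbbcbbacacc
   1 |  23 | abbbcbbacacc
   2 |   6 | abbbcccabcbbbacbaabbbcbbacacc
   3 |  13 | abcbbbacbaabbbcbbacacc
   4 |  30 | acacc
   5 |  19 | acbaabbbcbbacacc
   6 |  32 | acc
   7 |  21 | baabbbcbbacacc
   8 |  29 | bacacc
   9 |  18 | bacbaabbbcbbacacc
  10 |  28 | bbacacc
  11 |  17 | bbacbaabbbcbbacacc
  12 |  16 | bbbacbaabbbcbbacacc
  13 |  24 | bbbcbbacacc
  14 |   7 | bbbcccabcbbbacbaabbbcbbacacc
  15 |  25 | bbcbbacacc
  16 |   2 | bbccabbbcccabcbbbacbaabbbcbbacacc
  17 |   8 | bbcccabcbbbacbaabbbcbbacacc
  18 |  26 | bcbbacacc
  19 |  14 | bcbbbacbaabbbcbbacacc
  20 |   3 | bccabbbcccabcbbbacbaabbbcbbacacc
  21 |   9 | bcccabcbbbacbaabbbcbbacacc
  22 |  34 | c
  23 |   5 | cabbbcccabcbbbacbaabbbcbbacacc
  24 |  12 | cabcbbbacbaabbbcbbacacc
  25 |  31 | cacc
  26 |  20 | cbaabbbcbbacacc
  27 |  27 | cbbacacc
  28 |  15 | cbbbacbaabbbcbbacacc
  29 |   1 | cbbccabbbcccabcbbbacbaabbbcbbacacc
  30 |  33 | cc
  31 |   4 | ccabbbcccabcbbbacbaabbbcbbacacc
  32 |  11 | ccabcbbbacbaabbbcbbacacc
  33 |   0 | ccbbccabbbcccabcbbbacbaabbbcbbacacc
  34 |  10 | cccabcbbbacbaabbbcbbacacc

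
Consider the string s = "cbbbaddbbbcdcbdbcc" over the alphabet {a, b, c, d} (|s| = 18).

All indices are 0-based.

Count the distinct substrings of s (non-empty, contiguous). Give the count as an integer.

150

sorted suffixes:
  #0 SA[0]=4  'addbbbcdcbdbcc'
  #1 SA[1]=3  'baddbbbcdcbdbcc'
  #2 SA[2]=2  'bbaddbbbcdcbdbcc'
  #3 SA[3]=1  'bbbaddbbbcdcbdbcc'
  #4 SA[4]=7  'bbbcdcbdbcc'
  #5 SA[5]=8  'bbcdcbdbcc'
  #6 SA[6]=15  'bcc'
  #7 SA[7]=9  'bcdcbdbcc'
  #8 SA[8]=13  'bdbcc'
  #9 SA[9]=17  'c'
  #10 SA[10]=0  'cbbbaddbbbcdcbdbcc'
  #11 SA[11]=12  'cbdbcc'
  #12 SA[12]=16  'cc'
  #13 SA[13]=10  'cdcbdbcc'
  #14 SA[14]=6  'dbbbcdcbdbcc'
  #15 SA[15]=14  'dbcc'
  #16 SA[16]=11  'dcbdbcc'
  #17 SA[17]=5  'ddbbbcdcbdbcc'

SA = [4, 3, 2, 1, 7, 8, 15, 9, 13, 17, 0, 12, 16, 10, 6, 14, 11, 5]
rank  pair      lcp
   1  s[4:],s[3:]  0  ''
   2  s[3:],s[2:]  1  'b'
   3  s[2:],s[1:]  2  'bb'
   4  s[1:],s[7:]  3  'bbb'
   5  s[7:],s[8:]  2  'bb'
   6  s[8:],s[15:]  1  'b'
   7  s[15:],s[9:]  2  'bc'
   8  s[9:],s[13:]  1  'b'
   9  s[13:],s[17:]  0  ''
  10  s[17:],s[0:]  1  'c'
  11  s[0:],s[12:]  2  'cb'
  12  s[12:],s[16:]  1  'c'
  13  s[16:],s[10:]  1  'c'
  14  s[10:],s[6:]  0  ''
  15  s[6:],s[14:]  2  'db'
  16  s[14:],s[11:]  1  'd'
  17  s[11:],s[5:]  1  'd'

n(n+1)/2 = 18·19/2 = 171
Σ LCP = 0 + 0 + 1 + 2 + 3 + 2 + 1 + 2 + 1 + 0 + 1 + 2 + 1 + 1 + 0 + 2 + 1 + 1 = 21
distinct = 171 − 21 = 150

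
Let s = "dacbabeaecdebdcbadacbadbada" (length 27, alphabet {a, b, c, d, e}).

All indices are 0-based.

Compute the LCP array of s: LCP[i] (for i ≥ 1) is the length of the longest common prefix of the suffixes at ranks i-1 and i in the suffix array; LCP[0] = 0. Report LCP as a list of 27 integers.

[0, 1, 1, 4, 1, 3, 2, 1, 0, 2, 4, 3, 1, 1, 0, 3, 4, 1, 0, 2, 5, 1, 1, 1, 0, 1, 1]

rank→(start, suffix):
  0 → (26, 'a')
  1 → (4, 'abeaecdebdcbadacbadbada')
  2 → (1, 'acbabeaecdebdcbadacbadbada')
  3 → (18, 'acbadbada')
  4 → (24, 'ada')
  5 → (16, 'adacbadbada')
  6 → (21, 'adbada')
  7 → (7, 'aecdebdcbadacbadbada')
  8 → (3, 'babeaecdebdcbadacbadbada')
  9 → (23, 'bada')
  10 → (15, 'badacbadbada')
  11 → (20, 'badbada')
  12 → (12, 'bdcbadacbadbada')
  13 → (5, 'beaecdebdcbadacbadbada')
  14 → (2, 'cbabeaecdebdcbadacbadbada')
  15 → (14, 'cbadacbadbada')
  16 → (19, 'cbadbada')
  17 → (9, 'cdebdcbadacbadbada')
  18 → (25, 'da')
  19 → (0, 'dacbabeaecdebdcbadacbadbada')
  20 → (17, 'dacbadbada')
  21 → (22, 'dbada')
  22 → (13, 'dcbadacbadbada')
  23 → (10, 'debdcbadacbadbada')
  24 → (6, 'eaecdebdcbadacbadbada')
  25 → (11, 'ebdcbadacbadbada')
  26 → (8, 'ecdebdcbadacbadbada')

SA = [26, 4, 1, 18, 24, 16, 21, 7, 3, 23, 15, 20, 12, 5, 2, 14, 19, 9, 25, 0, 17, 22, 13, 10, 6, 11, 8]
[i] adj suffixes → lcp
  [1] 26/4 → 1 ('a')
  [2] 4/1 → 1 ('a')
  [3] 1/18 → 4 ('acba')
  [4] 18/24 → 1 ('a')
  [5] 24/16 → 3 ('ada')
  [6] 16/21 → 2 ('ad')
  [7] 21/7 → 1 ('a')
  [8] 7/3 → 0 ('')
  [9] 3/23 → 2 ('ba')
  [10] 23/15 → 4 ('bada')
  [11] 15/20 → 3 ('bad')
  [12] 20/12 → 1 ('b')
  [13] 12/5 → 1 ('b')
  [14] 5/2 → 0 ('')
  [15] 2/14 → 3 ('cba')
  [16] 14/19 → 4 ('cbad')
  [17] 19/9 → 1 ('c')
  [18] 9/25 → 0 ('')
  [19] 25/0 → 2 ('da')
  [20] 0/17 → 5 ('dacba')
  [21] 17/22 → 1 ('d')
  [22] 22/13 → 1 ('d')
  [23] 13/10 → 1 ('d')
  [24] 10/6 → 0 ('')
  [25] 6/11 → 1 ('e')
  [26] 11/8 → 1 ('e')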